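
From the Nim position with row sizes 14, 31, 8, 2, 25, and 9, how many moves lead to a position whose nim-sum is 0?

Compute the nim-sum pairwise:
14 ^ 31 = 17
17 ^ 8 = 25
25 ^ 2 = 27
27 ^ 25 = 2
2 ^ 9 = 11
The overall nim-sum is X = 11. A row of size p has a winning move iff p XOR X < p (reduce it to p XOR X).
  14: 14 XOR 11 = 5 < 14 — winning move (to 5).
  31: 31 XOR 11 = 20 < 31 — winning move (to 20).
  8: 8 XOR 11 = 3 < 8 — winning move (to 3).
  2: 2 XOR 11 = 9 ≥ 2 — no move.
  25: 25 XOR 11 = 18 < 25 — winning move (to 18).
  9: 9 XOR 11 = 2 < 9 — winning move (to 2).
That gives 5 winning moves.

5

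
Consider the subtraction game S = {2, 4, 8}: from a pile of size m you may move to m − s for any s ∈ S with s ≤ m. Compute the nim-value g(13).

0

Grundy values for subtraction set {2, 4, 8}:
g(0) = mex{} = 0
g(1) = mex{} = 0
g(2) = mex{0} = 1
g(3) = mex{0} = 1
g(4) = mex{0,1} = 2
g(5) = mex{0,1} = 2
g(6) = mex{1,2} = 0
g(7) = mex{1,2} = 0
g(8) = mex{0,2} = 1
g(9) = mex{0,2} = 1
g(10) = mex{0,1} = 2
g(11) = mex{0,1} = 2
g(12) = mex{1,2} = 0
g(13) = mex{1,2} = 0
So g(13) = 0.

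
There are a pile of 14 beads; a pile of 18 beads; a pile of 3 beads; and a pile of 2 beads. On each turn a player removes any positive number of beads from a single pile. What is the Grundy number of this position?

Nim-sum: 14 ^ 18 ^ 3 ^ 2 = 29.

29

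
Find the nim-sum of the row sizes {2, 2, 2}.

Nim-sum: 2 XOR 2 XOR 2 = 2.

2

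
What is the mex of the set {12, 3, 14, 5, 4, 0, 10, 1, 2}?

6

The values 0, 1, 2, 3, 4, 5 are all present; 6 is the first non-negative integer missing from the set.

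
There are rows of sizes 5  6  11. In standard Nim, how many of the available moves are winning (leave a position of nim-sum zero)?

1

Compute the nim-sum pairwise:
5 ⊕ 6 = 3
3 ⊕ 11 = 8
The overall nim-sum is X = 8. A row of size p has a winning move iff p XOR X < p (reduce it to p XOR X).
  5: 5 XOR 8 = 13 ≥ 5 — no move.
  6: 6 XOR 8 = 14 ≥ 6 — no move.
  11: 11 XOR 8 = 3 < 11 — winning move (to 3).
That gives 1 winning move.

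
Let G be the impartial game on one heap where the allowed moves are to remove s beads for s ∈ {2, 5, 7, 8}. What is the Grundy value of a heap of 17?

Build the Grundy sequence with g(k) = mex{g(k−s) : s ∈ {2, 5, 7, 8}, s ≤ k}:
k:     0  1  2  3  4  5  6  7  8  9 10 11 12 13 14 15 16 17
g(k):  0  0  1  1  0  2  1  3  2  2  0  3  1  0  0  1  1  3
So g(17) = 3.

3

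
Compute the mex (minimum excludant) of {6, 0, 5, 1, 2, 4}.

The values 0, 1, 2 are all present; 3 is the first non-negative integer missing from the set.

3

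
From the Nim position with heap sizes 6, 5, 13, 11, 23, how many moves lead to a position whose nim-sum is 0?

Compute the nim-sum pairwise:
6 ⊕ 5 = 3
3 ⊕ 13 = 14
14 ⊕ 11 = 5
5 ⊕ 23 = 18
The overall nim-sum is X = 18. A heap of size p has a winning move iff p XOR X < p (reduce it to p XOR X).
  6: 6 XOR 18 = 20 ≥ 6 — no move.
  5: 5 XOR 18 = 23 ≥ 5 — no move.
  13: 13 XOR 18 = 31 ≥ 13 — no move.
  11: 11 XOR 18 = 25 ≥ 11 — no move.
  23: 23 XOR 18 = 5 < 23 — winning move (to 5).
That gives 1 winning move.

1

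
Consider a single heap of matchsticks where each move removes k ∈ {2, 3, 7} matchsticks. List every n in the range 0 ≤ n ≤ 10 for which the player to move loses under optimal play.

0, 1, 5, 6, 10

Build the Grundy sequence with g(k) = mex{g(k−s) : s ∈ {2, 3, 7}, s ≤ k}:
k:     0  1  2  3  4  5  6  7  8  9 10
g(k):  0  0  1  1  2  0  0  1  1  2  0
The P-positions (g = 0) in 0..10 are 0, 1, 5, 6, 10.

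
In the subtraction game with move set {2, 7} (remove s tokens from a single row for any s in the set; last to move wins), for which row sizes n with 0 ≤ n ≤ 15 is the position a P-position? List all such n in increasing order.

0, 1, 4, 5, 9, 10, 13, 14

Compute g(0), g(1), … for moves {2, 7}:
k:     0  1  2  3  4  5  6  7  8  9 10 11 12 13 14 15
g(k):  0  0  1  1  0  0  1  1  2  0  0  1  1  0  0  1
The P-positions (g = 0) in 0..15 are 0, 1, 4, 5, 9, 10, 13, 14.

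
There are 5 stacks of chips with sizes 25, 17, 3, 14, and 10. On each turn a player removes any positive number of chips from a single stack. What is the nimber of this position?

Nim-sum: 25 XOR 17 XOR 3 XOR 14 XOR 10 = 15.

15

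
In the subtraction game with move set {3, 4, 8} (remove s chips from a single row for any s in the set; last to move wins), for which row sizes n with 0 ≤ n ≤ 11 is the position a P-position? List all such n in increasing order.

0, 1, 2, 7

Grundy values for subtraction set {3, 4, 8}:
k:     0  1  2  3  4  5  6  7  8  9 10 11
g(k):  0  0  0  1  1  1  2  0  2  3  1  3
The P-positions (g = 0) in 0..11 are 0, 1, 2, 7.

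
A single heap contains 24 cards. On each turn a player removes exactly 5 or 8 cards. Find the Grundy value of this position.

2

Build the Grundy sequence with g(k) = mex{g(k−s) : s ∈ {5, 8}, s ≤ k}:
k:     0  1  2  3  4  5  6  7  8  9 10 11 12 13 14 15 16 17 18 19 20 21 22 23 24
g(k):  0  0  0  0  0  1  1  1  1  1  2  2  2  0  0  0  0  0  1  1  1  1  1  2  2
So g(24) = 2.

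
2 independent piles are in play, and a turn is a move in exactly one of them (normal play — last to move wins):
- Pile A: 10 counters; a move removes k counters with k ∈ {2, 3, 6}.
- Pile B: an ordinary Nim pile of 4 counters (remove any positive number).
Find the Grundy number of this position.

4

Build the Grundy sequence for pile A with g(k) = mex{g(k−s) : s ∈ {2, 3, 6}, s ≤ k}:
k:     0  1  2  3  4  5  6  7  8  9 10
g(k):  0  0  1  1  2  0  3  1  2  0  0
So g(10) = 0.
Pile B is a plain Nim pile of size 4, so its Grundy value is 4.
By the Sprague-Grundy theorem, the Grundy value of a sum of independent games is the XOR of the component values.
Combined value = 0 ⊕ 4 = 4.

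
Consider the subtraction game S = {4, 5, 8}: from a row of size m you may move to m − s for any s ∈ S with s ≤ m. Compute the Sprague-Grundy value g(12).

0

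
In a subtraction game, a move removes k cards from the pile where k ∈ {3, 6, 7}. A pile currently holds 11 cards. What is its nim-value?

0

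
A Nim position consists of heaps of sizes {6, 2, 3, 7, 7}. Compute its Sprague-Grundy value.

In binary:
  110  (6)
  010  (2)
  011  (3)
  111  (7)
  111  (7)
  ---
  111  (7)

7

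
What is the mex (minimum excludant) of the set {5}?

0 is not in the set, so the mex is 0.

0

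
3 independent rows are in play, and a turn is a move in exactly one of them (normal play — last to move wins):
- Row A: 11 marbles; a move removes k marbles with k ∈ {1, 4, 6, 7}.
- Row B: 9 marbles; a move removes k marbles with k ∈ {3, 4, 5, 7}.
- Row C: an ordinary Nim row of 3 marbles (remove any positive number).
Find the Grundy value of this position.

1

For row A, compute g(0), g(1), … with moves {1, 4, 6, 7}:
g(0) = mex{} = 0
g(1) = mex{0} = 1
g(2) = mex{1} = 0
g(3) = mex{0} = 1
g(4) = mex{0,1} = 2
g(5) = mex{1,2} = 0
g(6) = mex{0} = 1
g(7) = mex{0,1} = 2
g(8) = mex{0,1,2} = 3
g(9) = mex{0,1,3} = 2
g(10) = mex{1,2} = 0
g(11) = mex{0,2} = 1
So g(11) = 1.
Build the Grundy sequence for row B with g(k) = mex{g(k−s) : s ∈ {3, 4, 5, 7}, s ≤ k}:
k:     0  1  2  3  4  5  6  7  8  9
g(k):  0  0  0  1  1  1  2  2  2  3
So g(9) = 3.
Row C is a plain Nim row of size 3, so its Grundy value is 3.
The value of a disjunctive sum is the nim-sum of the parts.
Combined value = 1 XOR 3 XOR 3 = 1.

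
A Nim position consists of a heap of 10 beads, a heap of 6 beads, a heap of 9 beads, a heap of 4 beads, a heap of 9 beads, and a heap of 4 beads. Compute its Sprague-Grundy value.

Bitwise XOR of the heap sizes:
  1010  (10)
  0110  (6)
  1001  (9)
  0100  (4)
  1001  (9)
  0100  (4)
  ----
  1100  (12)

12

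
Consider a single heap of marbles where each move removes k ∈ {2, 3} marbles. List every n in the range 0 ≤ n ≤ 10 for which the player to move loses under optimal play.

0, 1, 5, 6, 10

Compute g(0), g(1), … for moves {2, 3}:
g(0) = mex{} = 0
g(1) = mex{} = 0
g(2) = mex{0} = 1
g(3) = mex{0} = 1
g(4) = mex{0,1} = 2
g(5) = mex{1} = 0
g(6) = mex{1,2} = 0
g(7) = mex{0,2} = 1
g(8) = mex{0} = 1
g(9) = mex{0,1} = 2
g(10) = mex{1} = 0
The P-positions (g = 0) in 0..10 are 0, 1, 5, 6, 10.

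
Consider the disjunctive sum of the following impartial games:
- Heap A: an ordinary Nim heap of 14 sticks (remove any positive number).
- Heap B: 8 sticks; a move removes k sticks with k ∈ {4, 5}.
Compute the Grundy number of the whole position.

12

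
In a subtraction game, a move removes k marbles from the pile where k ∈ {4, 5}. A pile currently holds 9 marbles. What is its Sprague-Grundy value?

0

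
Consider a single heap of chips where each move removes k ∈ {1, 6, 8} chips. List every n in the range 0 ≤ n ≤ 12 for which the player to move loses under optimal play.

0, 2, 4, 7, 9, 11

Compute g(0), g(1), … for moves {1, 6, 8}:
k:     0  1  2  3  4  5  6  7  8  9 10 11 12
g(k):  0  1  0  1  0  1  2  0  1  0  1  0  1
The P-positions (g = 0) in 0..12 are 0, 2, 4, 7, 9, 11.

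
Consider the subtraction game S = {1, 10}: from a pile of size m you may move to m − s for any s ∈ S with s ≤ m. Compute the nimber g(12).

1

Grundy values for subtraction set {1, 10}:
g(0) = mex{} = 0
g(1) = mex{0} = 1
g(2) = mex{1} = 0
g(3) = mex{0} = 1
g(4) = mex{1} = 0
g(5) = mex{0} = 1
g(6) = mex{1} = 0
g(7) = mex{0} = 1
g(8) = mex{1} = 0
g(9) = mex{0} = 1
g(10) = mex{0,1} = 2
g(11) = mex{1,2} = 0
g(12) = mex{0} = 1
So g(12) = 1.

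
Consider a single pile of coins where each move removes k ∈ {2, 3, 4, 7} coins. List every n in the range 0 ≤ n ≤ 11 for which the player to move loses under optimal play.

0, 1, 6, 11

Compute g(0), g(1), … for moves {2, 3, 4, 7}:
k:     0  1  2  3  4  5  6  7  8  9 10 11
g(k):  0  0  1  1  2  2  0  3  1  4  2  0
The P-positions (g = 0) in 0..11 are 0, 1, 6, 11.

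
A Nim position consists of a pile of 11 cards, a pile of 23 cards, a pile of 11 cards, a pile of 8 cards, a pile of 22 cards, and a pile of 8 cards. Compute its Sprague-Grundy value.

1

In binary:
  01011  (11)
  10111  (23)
  01011  (11)
  01000  (8)
  10110  (22)
  01000  (8)
  -----
  00001  (1)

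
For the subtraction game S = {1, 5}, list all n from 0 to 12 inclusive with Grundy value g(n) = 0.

0, 2, 4, 6, 8, 10, 12

Compute g(0), g(1), … for moves {1, 5}:
k:     0  1  2  3  4  5  6  7  8  9 10 11 12
g(k):  0  1  0  1  0  1  0  1  0  1  0  1  0
The P-positions (g = 0) in 0..12 are 0, 2, 4, 6, 8, 10, 12.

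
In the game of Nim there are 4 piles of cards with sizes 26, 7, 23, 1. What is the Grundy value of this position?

11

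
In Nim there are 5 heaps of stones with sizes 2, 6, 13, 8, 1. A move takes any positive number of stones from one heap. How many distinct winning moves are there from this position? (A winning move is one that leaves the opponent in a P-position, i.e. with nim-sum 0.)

0

Nim-sum: 2 ^ 6 ^ 13 ^ 8 ^ 1 = 0.
The nim-sum is already 0, so every move leaves a nonzero nim-sum — there are no winning moves.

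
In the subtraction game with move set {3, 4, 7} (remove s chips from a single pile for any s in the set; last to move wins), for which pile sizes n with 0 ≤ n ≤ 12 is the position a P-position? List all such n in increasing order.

Grundy values for subtraction set {3, 4, 7}:
k:     0  1  2  3  4  5  6  7  8  9 10 11 12
g(k):  0  0  0  1  1  1  2  2  2  3  0  0  0
The P-positions (g = 0) in 0..12 are 0, 1, 2, 10, 11, 12.

0, 1, 2, 10, 11, 12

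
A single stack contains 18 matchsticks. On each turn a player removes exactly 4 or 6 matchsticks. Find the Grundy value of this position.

2

Compute g(0), g(1), … for moves {4, 6}:
k:     0  1  2  3  4  5  6  7  8  9 10 11 12 13 14 15 16 17 18
g(k):  0  0  0  0  1  1  1  1  2  2  0  0  0  0  1  1  1  1  2
So g(18) = 2.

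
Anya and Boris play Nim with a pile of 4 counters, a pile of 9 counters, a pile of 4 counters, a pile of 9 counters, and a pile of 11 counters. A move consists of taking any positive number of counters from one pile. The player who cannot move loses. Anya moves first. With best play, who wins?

Nim-sum: 4 ^ 9 ^ 4 ^ 9 ^ 11 = 11.
The nim-sum is 11 ≠ 0, so this is an N-position: the player to move can win; Anya has a winning move.

Anya wins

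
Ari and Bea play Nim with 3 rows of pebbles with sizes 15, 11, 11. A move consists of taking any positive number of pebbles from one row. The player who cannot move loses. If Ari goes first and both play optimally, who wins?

Bitwise XOR of the heap sizes:
  1111  (15)
  1011  (11)
  1011  (11)
  ----
  1111  (15)
The nim-sum is 15 ≠ 0, so this is an N-position: the player to move can win; Ari has a winning move.

Ari wins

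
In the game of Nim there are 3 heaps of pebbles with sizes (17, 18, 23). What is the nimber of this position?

Write each in binary and XOR column by column:
  10001  (17)
  10010  (18)
  10111  (23)
  -----
  10100  (20)

20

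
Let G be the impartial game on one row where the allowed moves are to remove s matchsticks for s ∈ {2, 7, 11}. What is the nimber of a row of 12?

1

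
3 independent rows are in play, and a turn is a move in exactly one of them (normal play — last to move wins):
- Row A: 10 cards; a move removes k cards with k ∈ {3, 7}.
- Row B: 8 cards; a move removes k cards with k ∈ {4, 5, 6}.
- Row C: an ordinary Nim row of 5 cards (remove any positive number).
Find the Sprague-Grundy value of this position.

7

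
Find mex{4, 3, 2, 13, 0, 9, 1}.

5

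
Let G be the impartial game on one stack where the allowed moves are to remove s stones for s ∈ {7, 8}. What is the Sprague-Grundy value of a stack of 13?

1

Grundy values for subtraction set {7, 8}:
k:     0  1  2  3  4  5  6  7  8  9 10 11 12 13
g(k):  0  0  0  0  0  0  0  1  1  1  1  1  1  1
So g(13) = 1.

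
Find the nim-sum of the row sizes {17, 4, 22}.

In binary:
  10001  (17)
  00100  (4)
  10110  (22)
  -----
  00011  (3)

3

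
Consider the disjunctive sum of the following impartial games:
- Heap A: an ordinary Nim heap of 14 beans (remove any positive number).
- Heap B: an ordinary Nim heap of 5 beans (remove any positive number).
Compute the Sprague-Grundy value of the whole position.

11

Heap A is a plain Nim heap of size 14, so its Grundy value is 14.
Heap B is a plain Nim heap of size 5, so its Grundy value is 5.
By the Sprague-Grundy theorem, the Grundy value of a sum of independent games is the XOR of the component values.
Combined value = 14 ⊕ 5 = 11.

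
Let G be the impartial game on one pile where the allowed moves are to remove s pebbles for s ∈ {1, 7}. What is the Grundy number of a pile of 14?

0

Grundy values for subtraction set {1, 7}:
g(0) = mex{} = 0
g(1) = mex{0} = 1
g(2) = mex{1} = 0
g(3) = mex{0} = 1
g(4) = mex{1} = 0
g(5) = mex{0} = 1
g(6) = mex{1} = 0
g(7) = mex{0} = 1
g(8) = mex{1} = 0
g(9) = mex{0} = 1
g(10) = mex{1} = 0
g(11) = mex{0} = 1
g(12) = mex{1} = 0
g(13) = mex{0} = 1
g(14) = mex{1} = 0
So g(14) = 0.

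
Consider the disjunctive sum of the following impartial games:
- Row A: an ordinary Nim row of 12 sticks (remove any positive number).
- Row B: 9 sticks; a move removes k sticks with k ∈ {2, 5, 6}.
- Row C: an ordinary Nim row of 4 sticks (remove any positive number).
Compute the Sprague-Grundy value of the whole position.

10

Row A is a plain Nim row of size 12, so its Grundy value is 12.
Build the Grundy sequence for row B with g(k) = mex{g(k−s) : s ∈ {2, 5, 6}, s ≤ k}:
k:     0  1  2  3  4  5  6  7  8  9
g(k):  0  0  1  1  0  2  1  3  0  2
So g(9) = 2.
Row C is a plain Nim row of size 4, so its Grundy value is 4.
The value of a disjunctive sum is the nim-sum of the parts.
Combined value = 12 ⊕ 2 ⊕ 4 = 10.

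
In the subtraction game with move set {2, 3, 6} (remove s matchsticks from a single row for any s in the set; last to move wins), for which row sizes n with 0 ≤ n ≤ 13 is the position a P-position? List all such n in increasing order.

0, 1, 5, 9, 10

Grundy values for subtraction set {2, 3, 6}:
k:     0  1  2  3  4  5  6  7  8  9 10 11 12 13
g(k):  0  0  1  1  2  0  3  1  2  0  0  1  1  2
The P-positions (g = 0) in 0..13 are 0, 1, 5, 9, 10.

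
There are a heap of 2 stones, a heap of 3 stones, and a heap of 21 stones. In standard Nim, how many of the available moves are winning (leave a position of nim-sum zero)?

1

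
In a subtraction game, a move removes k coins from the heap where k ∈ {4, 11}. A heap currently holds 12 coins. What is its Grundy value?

1

Compute g(0), g(1), … for moves {4, 11}:
g(0) = mex{} = 0
g(1) = mex{} = 0
g(2) = mex{} = 0
g(3) = mex{} = 0
g(4) = mex{0} = 1
g(5) = mex{0} = 1
g(6) = mex{0} = 1
g(7) = mex{0} = 1
g(8) = mex{1} = 0
g(9) = mex{1} = 0
g(10) = mex{1} = 0
g(11) = mex{0,1} = 2
g(12) = mex{0} = 1
So g(12) = 1.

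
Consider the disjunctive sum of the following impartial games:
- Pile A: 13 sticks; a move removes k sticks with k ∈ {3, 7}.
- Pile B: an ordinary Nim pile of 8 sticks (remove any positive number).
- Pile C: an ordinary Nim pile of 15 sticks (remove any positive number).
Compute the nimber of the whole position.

Build the Grundy sequence for pile A with g(k) = mex{g(k−s) : s ∈ {3, 7}, s ≤ k}:
k:     0  1  2  3  4  5  6  7  8  9 10 11 12 13
g(k):  0  0  0  1  1  1  0  2  2  1  0  0  0  1
So g(13) = 1.
Pile B is a plain Nim pile of size 8, so its Grundy value is 8.
Pile C is a plain Nim pile of size 15, so its Grundy value is 15.
By the Sprague-Grundy theorem, the Grundy value of a sum of independent games is the XOR of the component values.
Combined value = 1 ⊕ 8 ⊕ 15 = 6.

6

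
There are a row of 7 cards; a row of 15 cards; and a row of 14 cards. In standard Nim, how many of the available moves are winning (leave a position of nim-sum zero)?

Compute the nim-sum pairwise:
7 ^ 15 = 8
8 ^ 14 = 6
The overall nim-sum is X = 6. A row of size p has a winning move iff p XOR X < p (reduce it to p XOR X).
  7: 7 XOR 6 = 1 < 7 — winning move (to 1).
  15: 15 XOR 6 = 9 < 15 — winning move (to 9).
  14: 14 XOR 6 = 8 < 14 — winning move (to 8).
That gives 3 winning moves.

3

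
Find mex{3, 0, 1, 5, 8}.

2

The values 0, 1 are all present; 2 is the first non-negative integer missing from the set.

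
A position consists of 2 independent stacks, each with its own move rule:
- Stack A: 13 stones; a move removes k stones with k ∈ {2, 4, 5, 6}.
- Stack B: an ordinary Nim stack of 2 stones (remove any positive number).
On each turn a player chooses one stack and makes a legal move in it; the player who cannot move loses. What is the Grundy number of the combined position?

Build the Grundy sequence for stack A with g(k) = mex{g(k−s) : s ∈ {2, 4, 5, 6}, s ≤ k}:
k:     0  1  2  3  4  5  6  7  8  9 10 11 12 13
g(k):  0  0  1  1  2  2  3  3  0  0  1  1  2  2
So g(13) = 2.
Stack B is a plain Nim stack of size 2, so its Grundy value is 2.
By the Sprague-Grundy theorem, the Grundy value of a sum of independent games is the XOR of the component values.
Combined value = 2 XOR 2 = 0.

0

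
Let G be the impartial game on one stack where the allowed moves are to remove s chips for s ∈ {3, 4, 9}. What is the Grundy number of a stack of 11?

Grundy values for subtraction set {3, 4, 9}:
k:     0  1  2  3  4  5  6  7  8  9 10 11
g(k):  0  0  0  1  1  1  2  0  0  3  1  1
So g(11) = 1.

1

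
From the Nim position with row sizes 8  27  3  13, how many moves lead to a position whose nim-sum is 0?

Bitwise XOR of the heap sizes:
  01000  (8)
  11011  (27)
  00011  (3)
  01101  (13)
  -----
  11101  (29)
The overall nim-sum is X = 29. A row of size p has a winning move iff p XOR X < p (reduce it to p XOR X).
  8: 8 XOR 29 = 21 ≥ 8 — no move.
  27: 27 XOR 29 = 6 < 27 — winning move (to 6).
  3: 3 XOR 29 = 30 ≥ 3 — no move.
  13: 13 XOR 29 = 16 ≥ 13 — no move.
That gives 1 winning move.

1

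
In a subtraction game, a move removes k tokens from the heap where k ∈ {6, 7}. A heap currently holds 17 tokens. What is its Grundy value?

0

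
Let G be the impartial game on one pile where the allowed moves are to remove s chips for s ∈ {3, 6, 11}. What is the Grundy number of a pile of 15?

2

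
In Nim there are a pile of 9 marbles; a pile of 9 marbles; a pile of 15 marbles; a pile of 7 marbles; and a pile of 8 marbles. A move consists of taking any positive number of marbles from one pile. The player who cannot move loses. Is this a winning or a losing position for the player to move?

Losing position

Nim-sum: 9 ^ 9 ^ 15 ^ 7 ^ 8 = 0.
The nim-sum is 0, so this is a P-position: the player to move is in a losing position under optimal play.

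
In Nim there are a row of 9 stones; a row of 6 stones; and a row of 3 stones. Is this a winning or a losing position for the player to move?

Winning position

Write each in binary and XOR column by column:
  1001  (9)
  0110  (6)
  0011  (3)
  ----
  1100  (12)
The nim-sum is 12 ≠ 0, so this is an N-position: the player to move can win.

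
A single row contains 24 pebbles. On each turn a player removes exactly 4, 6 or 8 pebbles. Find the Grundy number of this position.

Compute g(0), g(1), … for moves {4, 6, 8}:
k:     0  1  2  3  4  5  6  7  8  9 10 11 12 13 14 15 16 17 18 19 20 21 22 23 24
g(k):  0  0  0  0  1  1  1  1  2  2  2  2  0  0  0  0  1  1  1  1  2  2  2  2  0
So g(24) = 0.

0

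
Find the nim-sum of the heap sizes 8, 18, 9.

Compute the nim-sum pairwise:
8 XOR 18 = 26
26 XOR 9 = 19

19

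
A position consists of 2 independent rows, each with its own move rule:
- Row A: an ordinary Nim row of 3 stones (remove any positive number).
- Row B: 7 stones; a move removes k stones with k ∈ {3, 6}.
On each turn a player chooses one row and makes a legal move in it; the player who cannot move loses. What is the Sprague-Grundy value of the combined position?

1

Row A is a plain Nim row of size 3, so its Grundy value is 3.
Build the Grundy sequence for row B with g(k) = mex{g(k−s) : s ∈ {3, 6}, s ≤ k}:
k:     0  1  2  3  4  5  6  7
g(k):  0  0  0  1  1  1  2  2
So g(7) = 2.
The value of a disjunctive sum is the nim-sum of the parts.
Combined value = 3 ⊕ 2 = 1.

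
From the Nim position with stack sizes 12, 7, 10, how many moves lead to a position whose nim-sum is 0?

1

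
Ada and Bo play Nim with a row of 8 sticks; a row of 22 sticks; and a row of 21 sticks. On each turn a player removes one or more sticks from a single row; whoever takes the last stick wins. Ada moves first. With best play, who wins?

Ada wins

Nim-sum: 8 ^ 22 ^ 21 = 11.
The nim-sum is 11 ≠ 0, so this is an N-position: the player to move can win; Ada has a winning move.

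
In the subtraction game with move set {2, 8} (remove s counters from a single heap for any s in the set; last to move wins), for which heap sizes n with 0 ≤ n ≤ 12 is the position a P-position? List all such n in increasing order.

0, 1, 4, 5, 10, 11

Grundy values for subtraction set {2, 8}:
k:     0  1  2  3  4  5  6  7  8  9 10 11 12
g(k):  0  0  1  1  0  0  1  1  2  2  0  0  1
The P-positions (g = 0) in 0..12 are 0, 1, 4, 5, 10, 11.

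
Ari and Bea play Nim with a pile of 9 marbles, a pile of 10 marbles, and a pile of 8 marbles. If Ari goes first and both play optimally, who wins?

Ari wins

Nim-sum: 9 XOR 10 XOR 8 = 11.
The nim-sum is 11 ≠ 0, so this is an N-position: the player to move can win; Ari has a winning move.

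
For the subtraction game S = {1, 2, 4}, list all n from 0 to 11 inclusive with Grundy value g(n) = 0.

0, 3, 6, 9

Grundy values for subtraction set {1, 2, 4}:
g(0) = mex{} = 0
g(1) = mex{0} = 1
g(2) = mex{0,1} = 2
g(3) = mex{1,2} = 0
g(4) = mex{0,2} = 1
g(5) = mex{0,1} = 2
g(6) = mex{1,2} = 0
g(7) = mex{0,2} = 1
g(8) = mex{0,1} = 2
g(9) = mex{1,2} = 0
g(10) = mex{0,2} = 1
g(11) = mex{0,1} = 2
The P-positions (g = 0) in 0..11 are 0, 3, 6, 9.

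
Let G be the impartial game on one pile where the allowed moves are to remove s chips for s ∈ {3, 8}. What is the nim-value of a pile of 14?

Compute g(0), g(1), … for moves {3, 8}:
k:     0  1  2  3  4  5  6  7  8  9 10 11 12 13 14
g(k):  0  0  0  1  1  1  0  0  2  1  1  0  0  0  1
So g(14) = 1.

1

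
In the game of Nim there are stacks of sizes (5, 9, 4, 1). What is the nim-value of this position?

9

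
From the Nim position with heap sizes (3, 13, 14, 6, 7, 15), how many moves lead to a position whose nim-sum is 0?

3

Compute the nim-sum pairwise:
3 XOR 13 = 14
14 XOR 14 = 0
0 XOR 6 = 6
6 XOR 7 = 1
1 XOR 15 = 14
The overall nim-sum is X = 14. A heap of size p has a winning move iff p XOR X < p (reduce it to p XOR X).
  3: 3 XOR 14 = 13 ≥ 3 — no move.
  13: 13 XOR 14 = 3 < 13 — winning move (to 3).
  14: 14 XOR 14 = 0 < 14 — winning move (to 0).
  6: 6 XOR 14 = 8 ≥ 6 — no move.
  7: 7 XOR 14 = 9 ≥ 7 — no move.
  15: 15 XOR 14 = 1 < 15 — winning move (to 1).
That gives 3 winning moves.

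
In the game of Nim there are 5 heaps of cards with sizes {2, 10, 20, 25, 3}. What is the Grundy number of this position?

6

Nim-sum: 2 XOR 10 XOR 20 XOR 25 XOR 3 = 6.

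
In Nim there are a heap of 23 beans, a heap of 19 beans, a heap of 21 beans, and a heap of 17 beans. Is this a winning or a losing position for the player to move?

Losing position

Nim-sum: 23 XOR 19 XOR 21 XOR 17 = 0.
The nim-sum is 0, so this is a P-position: the player to move is in a losing position under optimal play.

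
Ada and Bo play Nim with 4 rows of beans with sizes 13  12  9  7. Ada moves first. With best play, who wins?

Ada wins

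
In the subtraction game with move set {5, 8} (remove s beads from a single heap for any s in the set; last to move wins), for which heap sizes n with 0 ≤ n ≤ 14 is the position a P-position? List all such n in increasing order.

Build the Grundy sequence with g(k) = mex{g(k−s) : s ∈ {5, 8}, s ≤ k}:
g(0) = mex{} = 0
g(1) = mex{} = 0
g(2) = mex{} = 0
g(3) = mex{} = 0
g(4) = mex{} = 0
g(5) = mex{0} = 1
g(6) = mex{0} = 1
g(7) = mex{0} = 1
g(8) = mex{0} = 1
g(9) = mex{0} = 1
g(10) = mex{0,1} = 2
g(11) = mex{0,1} = 2
g(12) = mex{0,1} = 2
g(13) = mex{1} = 0
g(14) = mex{1} = 0
The P-positions (g = 0) in 0..14 are 0, 1, 2, 3, 4, 13, 14.

0, 1, 2, 3, 4, 13, 14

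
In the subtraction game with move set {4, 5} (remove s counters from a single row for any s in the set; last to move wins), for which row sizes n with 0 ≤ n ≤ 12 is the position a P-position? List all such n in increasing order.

Build the Grundy sequence with g(k) = mex{g(k−s) : s ∈ {4, 5}, s ≤ k}:
g(0) = mex{} = 0
g(1) = mex{} = 0
g(2) = mex{} = 0
g(3) = mex{} = 0
g(4) = mex{0} = 1
g(5) = mex{0} = 1
g(6) = mex{0} = 1
g(7) = mex{0} = 1
g(8) = mex{0,1} = 2
g(9) = mex{1} = 0
g(10) = mex{1} = 0
g(11) = mex{1} = 0
g(12) = mex{1,2} = 0
The P-positions (g = 0) in 0..12 are 0, 1, 2, 3, 9, 10, 11, 12.

0, 1, 2, 3, 9, 10, 11, 12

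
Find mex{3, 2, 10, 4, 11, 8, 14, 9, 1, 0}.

The values 0, 1, 2, 3, 4 are all present; 5 is the first non-negative integer missing from the set.

5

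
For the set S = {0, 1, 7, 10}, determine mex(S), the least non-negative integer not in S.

The values 0, 1 are all present; 2 is the first non-negative integer missing from the set.

2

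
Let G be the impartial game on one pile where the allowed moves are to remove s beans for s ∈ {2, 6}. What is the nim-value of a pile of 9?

Grundy values for subtraction set {2, 6}:
k:     0  1  2  3  4  5  6  7  8  9
g(k):  0  0  1  1  0  0  1  1  0  0
So g(9) = 0.

0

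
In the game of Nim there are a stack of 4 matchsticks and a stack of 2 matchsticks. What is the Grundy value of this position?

6

In binary:
  100  (4)
  010  (2)
  ---
  110  (6)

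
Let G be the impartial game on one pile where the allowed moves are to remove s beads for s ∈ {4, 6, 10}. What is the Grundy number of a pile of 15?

Grundy values for subtraction set {4, 6, 10}:
k:     0  1  2  3  4  5  6  7  8  9 10 11 12 13 14 15
g(k):  0  0  0  0  1  1  1  1  2  2  2  2  3  3  0  0
So g(15) = 0.

0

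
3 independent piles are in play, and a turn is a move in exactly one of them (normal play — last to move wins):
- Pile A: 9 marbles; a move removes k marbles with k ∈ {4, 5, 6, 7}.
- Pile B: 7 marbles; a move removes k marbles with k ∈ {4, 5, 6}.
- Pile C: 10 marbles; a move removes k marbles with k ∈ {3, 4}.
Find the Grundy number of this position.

2

For pile A, compute g(0), g(1), … with moves {4, 5, 6, 7}:
g(0) = mex{} = 0
g(1) = mex{} = 0
g(2) = mex{} = 0
g(3) = mex{} = 0
g(4) = mex{0} = 1
g(5) = mex{0} = 1
g(6) = mex{0} = 1
g(7) = mex{0} = 1
g(8) = mex{0,1} = 2
g(9) = mex{0,1} = 2
So g(9) = 2.
Build the Grundy sequence for pile B with g(k) = mex{g(k−s) : s ∈ {4, 5, 6}, s ≤ k}:
k:     0  1  2  3  4  5  6  7
g(k):  0  0  0  0  1  1  1  1
So g(7) = 1.
Grundy values for pile C (subtraction set {3, 4}):
k:     0  1  2  3  4  5  6  7  8  9 10
g(k):  0  0  0  1  1  1  2  0  0  0  1
So g(10) = 1.
By the Sprague-Grundy theorem, the Grundy value of a sum of independent games is the XOR of the component values.
Combined value = 2 ⊕ 1 ⊕ 1 = 2.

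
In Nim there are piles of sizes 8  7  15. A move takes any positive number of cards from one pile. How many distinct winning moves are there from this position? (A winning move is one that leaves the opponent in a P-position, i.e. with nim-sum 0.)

Compute the nim-sum pairwise:
8 ⊕ 7 = 15
15 ⊕ 15 = 0
The nim-sum is already 0, so every move leaves a nonzero nim-sum — there are no winning moves.

0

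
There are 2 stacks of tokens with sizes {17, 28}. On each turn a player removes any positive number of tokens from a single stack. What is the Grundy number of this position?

13

In binary:
  10001  (17)
  11100  (28)
  -----
  01101  (13)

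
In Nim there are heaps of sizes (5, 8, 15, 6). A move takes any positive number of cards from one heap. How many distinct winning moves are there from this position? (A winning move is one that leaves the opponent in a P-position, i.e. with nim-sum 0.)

3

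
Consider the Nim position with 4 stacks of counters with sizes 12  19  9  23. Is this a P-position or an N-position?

N-position

Write each in binary and XOR column by column:
  01100  (12)
  10011  (19)
  01001  (9)
  10111  (23)
  -----
  00001  (1)
The nim-sum is 1 ≠ 0, so this is an N-position: the player to move can win.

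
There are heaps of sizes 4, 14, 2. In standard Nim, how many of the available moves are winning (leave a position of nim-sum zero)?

1

Nim-sum: 4 XOR 14 XOR 2 = 8.
The overall nim-sum is X = 8. A heap of size p has a winning move iff p XOR X < p (reduce it to p XOR X).
  4: 4 XOR 8 = 12 ≥ 4 — no move.
  14: 14 XOR 8 = 6 < 14 — winning move (to 6).
  2: 2 XOR 8 = 10 ≥ 2 — no move.
That gives 1 winning move.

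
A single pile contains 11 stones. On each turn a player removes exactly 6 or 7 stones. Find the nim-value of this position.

Grundy values for subtraction set {6, 7}:
g(0) = mex{} = 0
g(1) = mex{} = 0
g(2) = mex{} = 0
g(3) = mex{} = 0
g(4) = mex{} = 0
g(5) = mex{} = 0
g(6) = mex{0} = 1
g(7) = mex{0} = 1
g(8) = mex{0} = 1
g(9) = mex{0} = 1
g(10) = mex{0} = 1
g(11) = mex{0} = 1
So g(11) = 1.

1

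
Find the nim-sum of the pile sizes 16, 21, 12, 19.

Compute the nim-sum pairwise:
16 ^ 21 = 5
5 ^ 12 = 9
9 ^ 19 = 26

26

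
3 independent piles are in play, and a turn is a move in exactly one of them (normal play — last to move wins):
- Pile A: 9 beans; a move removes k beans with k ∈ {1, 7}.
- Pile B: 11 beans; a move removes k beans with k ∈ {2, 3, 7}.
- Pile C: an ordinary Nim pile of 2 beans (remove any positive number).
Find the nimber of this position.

3

Build the Grundy sequence for pile A with g(k) = mex{g(k−s) : s ∈ {1, 7}, s ≤ k}:
k:     0  1  2  3  4  5  6  7  8  9
g(k):  0  1  0  1  0  1  0  1  0  1
So g(9) = 1.
For pile B, compute g(0), g(1), … with moves {2, 3, 7}:
k:     0  1  2  3  4  5  6  7  8  9 10 11
g(k):  0  0  1  1  2  0  0  1  1  2  0  0
So g(11) = 0.
Pile C is a plain Nim pile of size 2, so its Grundy value is 2.
By the Sprague-Grundy theorem, the Grundy value of a sum of independent games is the XOR of the component values.
Combined value = 1 XOR 0 XOR 2 = 3.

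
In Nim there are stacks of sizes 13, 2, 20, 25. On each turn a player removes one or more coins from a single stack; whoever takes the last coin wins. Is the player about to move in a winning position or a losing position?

Winning position

Write each in binary and XOR column by column:
  01101  (13)
  00010  (2)
  10100  (20)
  11001  (25)
  -----
  00010  (2)
The nim-sum is 2 ≠ 0, so this is an N-position: the player to move can win.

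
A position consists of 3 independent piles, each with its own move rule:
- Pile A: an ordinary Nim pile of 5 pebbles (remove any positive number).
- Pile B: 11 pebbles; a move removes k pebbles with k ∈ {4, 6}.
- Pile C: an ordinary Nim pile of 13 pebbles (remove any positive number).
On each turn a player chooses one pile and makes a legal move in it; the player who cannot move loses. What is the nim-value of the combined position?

8

Pile A is a plain Nim pile of size 5, so its Grundy value is 5.
For pile B, compute g(0), g(1), … with moves {4, 6}:
k:     0  1  2  3  4  5  6  7  8  9 10 11
g(k):  0  0  0  0  1  1  1  1  2  2  0  0
So g(11) = 0.
Pile C is a plain Nim pile of size 13, so its Grundy value is 13.
By the Sprague-Grundy theorem, the Grundy value of a sum of independent games is the XOR of the component values.
Combined value = 5 XOR 0 XOR 13 = 8.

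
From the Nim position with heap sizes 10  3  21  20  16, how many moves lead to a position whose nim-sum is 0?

3

Write each in binary and XOR column by column:
  01010  (10)
  00011  (3)
  10101  (21)
  10100  (20)
  10000  (16)
  -----
  11000  (24)
The overall nim-sum is X = 24. A heap of size p has a winning move iff p XOR X < p (reduce it to p XOR X).
  10: 10 XOR 24 = 18 ≥ 10 — no move.
  3: 3 XOR 24 = 27 ≥ 3 — no move.
  21: 21 XOR 24 = 13 < 21 — winning move (to 13).
  20: 20 XOR 24 = 12 < 20 — winning move (to 12).
  16: 16 XOR 24 = 8 < 16 — winning move (to 8).
That gives 3 winning moves.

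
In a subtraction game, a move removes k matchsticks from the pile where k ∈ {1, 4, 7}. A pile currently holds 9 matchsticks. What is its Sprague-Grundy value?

1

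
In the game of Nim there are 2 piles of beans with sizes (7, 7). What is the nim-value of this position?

Nim-sum: 7 XOR 7 = 0.

0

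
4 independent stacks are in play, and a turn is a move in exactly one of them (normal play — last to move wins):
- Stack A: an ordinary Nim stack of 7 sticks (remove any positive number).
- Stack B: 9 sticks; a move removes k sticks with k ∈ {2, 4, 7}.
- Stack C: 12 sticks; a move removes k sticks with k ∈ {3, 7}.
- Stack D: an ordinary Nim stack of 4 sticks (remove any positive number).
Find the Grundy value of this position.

3

Stack A is a plain Nim stack of size 7, so its Grundy value is 7.
For stack B, compute g(0), g(1), … with moves {2, 4, 7}:
g(0) = mex{} = 0
g(1) = mex{} = 0
g(2) = mex{0} = 1
g(3) = mex{0} = 1
g(4) = mex{0,1} = 2
g(5) = mex{0,1} = 2
g(6) = mex{1,2} = 0
g(7) = mex{0,1,2} = 3
g(8) = mex{0,2} = 1
g(9) = mex{1,2,3} = 0
So g(9) = 0.
Build the Grundy sequence for stack C with g(k) = mex{g(k−s) : s ∈ {3, 7}, s ≤ k}:
k:     0  1  2  3  4  5  6  7  8  9 10 11 12
g(k):  0  0  0  1  1  1  0  2  2  1  0  0  0
So g(12) = 0.
Stack D is a plain Nim stack of size 4, so its Grundy value is 4.
The value of a disjunctive sum is the nim-sum of the parts.
Combined value = 7 XOR 0 XOR 0 XOR 4 = 3.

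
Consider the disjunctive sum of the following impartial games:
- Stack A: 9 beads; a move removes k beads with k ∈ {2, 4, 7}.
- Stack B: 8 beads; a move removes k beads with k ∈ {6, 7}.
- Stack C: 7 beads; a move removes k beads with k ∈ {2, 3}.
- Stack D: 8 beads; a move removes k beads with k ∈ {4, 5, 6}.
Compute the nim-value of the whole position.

2

Build the Grundy sequence for stack A with g(k) = mex{g(k−s) : s ∈ {2, 4, 7}, s ≤ k}:
g(0) = mex{} = 0
g(1) = mex{} = 0
g(2) = mex{0} = 1
g(3) = mex{0} = 1
g(4) = mex{0,1} = 2
g(5) = mex{0,1} = 2
g(6) = mex{1,2} = 0
g(7) = mex{0,1,2} = 3
g(8) = mex{0,2} = 1
g(9) = mex{1,2,3} = 0
So g(9) = 0.
For stack B, compute g(0), g(1), … with moves {6, 7}:
k:     0  1  2  3  4  5  6  7  8
g(k):  0  0  0  0  0  0  1  1  1
So g(8) = 1.
Build the Grundy sequence for stack C with g(k) = mex{g(k−s) : s ∈ {2, 3}, s ≤ k}:
g(0) = mex{} = 0
g(1) = mex{} = 0
g(2) = mex{0} = 1
g(3) = mex{0} = 1
g(4) = mex{0,1} = 2
g(5) = mex{1} = 0
g(6) = mex{1,2} = 0
g(7) = mex{0,2} = 1
So g(7) = 1.
Grundy values for stack D (subtraction set {4, 5, 6}):
k:     0  1  2  3  4  5  6  7  8
g(k):  0  0  0  0  1  1  1  1  2
So g(8) = 2.
By the Sprague-Grundy theorem, the Grundy value of a sum of independent games is the XOR of the component values.
Combined value = 0 ⊕ 1 ⊕ 1 ⊕ 2 = 2.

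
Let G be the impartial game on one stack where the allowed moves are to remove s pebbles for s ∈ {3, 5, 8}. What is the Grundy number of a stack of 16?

1

Compute g(0), g(1), … for moves {3, 5, 8}:
k:     0  1  2  3  4  5  6  7  8  9 10 11 12 13 14 15 16
g(k):  0  0  0  1  1  1  2  2  2  3  3  0  0  0  1  1  1
So g(16) = 1.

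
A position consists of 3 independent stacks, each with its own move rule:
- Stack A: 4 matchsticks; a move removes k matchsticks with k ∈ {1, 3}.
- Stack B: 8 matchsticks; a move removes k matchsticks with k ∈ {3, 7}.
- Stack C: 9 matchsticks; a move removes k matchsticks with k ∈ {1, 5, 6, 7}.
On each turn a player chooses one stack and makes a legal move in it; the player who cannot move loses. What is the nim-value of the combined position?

1

Grundy values for stack A (subtraction set {1, 3}):
k:     0  1  2  3  4
g(k):  0  1  0  1  0
So g(4) = 0.
Build the Grundy sequence for stack B with g(k) = mex{g(k−s) : s ∈ {3, 7}, s ≤ k}:
g(0) = mex{} = 0
g(1) = mex{} = 0
g(2) = mex{} = 0
g(3) = mex{0} = 1
g(4) = mex{0} = 1
g(5) = mex{0} = 1
g(6) = mex{1} = 0
g(7) = mex{0,1} = 2
g(8) = mex{0,1} = 2
So g(8) = 2.
Build the Grundy sequence for stack C with g(k) = mex{g(k−s) : s ∈ {1, 5, 6, 7}, s ≤ k}:
k:     0  1  2  3  4  5  6  7  8  9
g(k):  0  1  0  1  0  1  2  3  2  3
So g(9) = 3.
The value of a disjunctive sum is the nim-sum of the parts.
Combined value = 0 XOR 2 XOR 3 = 1.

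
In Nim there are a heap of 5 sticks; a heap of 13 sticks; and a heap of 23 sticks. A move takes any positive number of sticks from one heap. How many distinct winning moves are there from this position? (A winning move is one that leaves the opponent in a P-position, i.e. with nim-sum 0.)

1

Compute the nim-sum pairwise:
5 ^ 13 = 8
8 ^ 23 = 31
The overall nim-sum is X = 31. A heap of size p has a winning move iff p XOR X < p (reduce it to p XOR X).
  5: 5 XOR 31 = 26 ≥ 5 — no move.
  13: 13 XOR 31 = 18 ≥ 13 — no move.
  23: 23 XOR 31 = 8 < 23 — winning move (to 8).
That gives 1 winning move.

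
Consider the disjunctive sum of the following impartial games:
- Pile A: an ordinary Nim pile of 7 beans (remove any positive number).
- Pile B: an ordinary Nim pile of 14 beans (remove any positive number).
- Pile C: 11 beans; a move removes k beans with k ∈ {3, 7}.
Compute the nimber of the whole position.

Pile A is a plain Nim pile of size 7, so its Grundy value is 7.
Pile B is a plain Nim pile of size 14, so its Grundy value is 14.
For pile C, compute g(0), g(1), … with moves {3, 7}:
g(0) = mex{} = 0
g(1) = mex{} = 0
g(2) = mex{} = 0
g(3) = mex{0} = 1
g(4) = mex{0} = 1
g(5) = mex{0} = 1
g(6) = mex{1} = 0
g(7) = mex{0,1} = 2
g(8) = mex{0,1} = 2
g(9) = mex{0} = 1
g(10) = mex{1,2} = 0
g(11) = mex{1,2} = 0
So g(11) = 0.
By the Sprague-Grundy theorem, the Grundy value of a sum of independent games is the XOR of the component values.
Combined value = 7 ⊕ 14 ⊕ 0 = 9.

9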